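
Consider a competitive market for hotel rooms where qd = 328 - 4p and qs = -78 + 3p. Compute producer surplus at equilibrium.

Producer surplus = 1536

Equilibrium: 328 - 4p = -78 + 3p gives p* = 58, q* = 96.
Supply starts at p = 26 (where qs = 0).
PS = ½(58 − 26)(96) = 1536.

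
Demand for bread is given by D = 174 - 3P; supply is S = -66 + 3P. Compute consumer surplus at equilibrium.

Equilibrium: 174 - 3P = -66 + 3P gives P* = 40, Q* = 54.
Demand choke price (D = 0): P = 58.
CS = ½(58 − 40)(54) = 486.

Consumer surplus = 486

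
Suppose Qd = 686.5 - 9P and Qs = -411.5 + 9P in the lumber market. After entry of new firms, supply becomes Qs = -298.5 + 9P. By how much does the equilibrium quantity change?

ΔQ = 56.5

Original equilibrium: P* = 61, Q* = 137.5.
New equilibrium: 686.5 - 9P = -298.5 + 9P, so 985 = 18P and P' = 985/18; Q' = 686.5 − 9(985/18) = 194.
Change in quantity: 194 − 137.5 = 56.5.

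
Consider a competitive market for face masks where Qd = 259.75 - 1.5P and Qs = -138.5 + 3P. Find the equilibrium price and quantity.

Set Qd = Qs: 259.75 - 1.5P = -138.5 + 3P.
398.25 = 4.5P, so P* = 88.5.
Q* = 259.75 − 1.5(88.5) = 127.

P* = 88.5, Q* = 127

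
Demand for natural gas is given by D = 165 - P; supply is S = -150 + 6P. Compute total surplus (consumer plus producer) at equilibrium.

Total surplus = 8400

Equilibrium: 165 - P = -150 + 6P gives P* = 45, Q* = 120.
Demand choke price: P = 165; supply starts at P = 25.
CS = ½(165 − 45)(120) = 7200; PS = ½(45 − 25)(120) = 1200.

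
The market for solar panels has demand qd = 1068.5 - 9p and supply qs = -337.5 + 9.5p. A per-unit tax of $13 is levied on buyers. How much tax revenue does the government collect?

Tax revenue = 312091/74

Pre-tax equilibrium: p* = 76, q* = 384.5.
Tax on buyers shifts demand to qd = 1068.5 − 9(p + 13) = 951.5 - 9p.
951.5 - 9p = -337.5 + 9.5p gives seller price ps = 2578/37; buyers pay pb = 2578/37 + 13 = 3059/37.
New quantity: q = 1068.5 − 9(3059/37) = 24007/74.
Revenue = 13 × 24007/74 = 312091/74.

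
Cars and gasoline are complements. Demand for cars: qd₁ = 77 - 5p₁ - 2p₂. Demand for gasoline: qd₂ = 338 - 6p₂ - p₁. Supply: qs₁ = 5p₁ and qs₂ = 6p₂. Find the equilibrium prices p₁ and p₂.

Market 1: 77 - 5p₁ - 2p₂ = 5p₁ → 10p₁ + 2p₂ = 77.
Market 2: 12p₂ + p₁ = 338.
Eliminating p₂: 12×(1) − 2×(2) gives 118p₁ = 248, so p₁ = 124/59.
Back-substitute into (2): p₂ = (338 − 1×124/59) / 12 = 3303/118.

p₁ = 124/59, p₂ = 3303/118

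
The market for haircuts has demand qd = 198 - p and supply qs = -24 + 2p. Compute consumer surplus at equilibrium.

Consumer surplus = 7688

Equilibrium: 198 - p = -24 + 2p gives p* = 74, q* = 124.
Demand choke price (qd = 0): p = 198.
CS = ½(198 − 74)(124) = 7688.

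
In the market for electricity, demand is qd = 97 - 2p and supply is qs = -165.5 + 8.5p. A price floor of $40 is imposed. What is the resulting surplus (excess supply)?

Surplus = 157.5

Equilibrium price would be p* = 25, so the floor at 40 binds.
At p = 40: qd = 17, qs = 174.5.
Surplus = 174.5 − 17 = 157.5.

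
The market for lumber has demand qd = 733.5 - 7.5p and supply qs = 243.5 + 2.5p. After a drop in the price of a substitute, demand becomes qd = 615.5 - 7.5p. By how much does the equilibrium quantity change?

Original equilibrium: p* = 49, q* = 366.
New equilibrium: 615.5 - 7.5p = 243.5 + 2.5p, so 372 = 10p and p' = 37.2; q' = 615.5 − 7.5(37.2) = 336.5.
Change in quantity: 336.5 − 366 = -29.5.

Δq = -29.5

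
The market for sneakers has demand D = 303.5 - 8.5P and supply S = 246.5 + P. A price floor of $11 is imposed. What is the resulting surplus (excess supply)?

Equilibrium price would be P* = 6, so the floor at 11 binds.
At P = 11: D = 210, S = 257.5.
Surplus = 257.5 − 210 = 47.5.

Surplus = 47.5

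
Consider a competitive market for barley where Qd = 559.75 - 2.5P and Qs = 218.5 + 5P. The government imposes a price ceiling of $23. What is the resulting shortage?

Equilibrium price would be P* = 45.5, so the ceiling at 23 binds.
At P = 23: Qd = 559.75 − 2.5(23) = 502.25, Qs = 218.5 + 5(23) = 333.5.
Shortage = 502.25 − 333.5 = 168.75.

Shortage = 168.75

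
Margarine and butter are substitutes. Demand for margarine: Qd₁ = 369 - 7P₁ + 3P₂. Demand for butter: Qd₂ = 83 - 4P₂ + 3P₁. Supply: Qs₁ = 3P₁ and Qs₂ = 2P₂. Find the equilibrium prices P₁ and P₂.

Market 1: 369 - 7P₁ + 3P₂ = 3P₁ → 10P₁ - 3P₂ = 369.
Market 2: 6P₂ - 3P₁ = 83.
Eliminating P₂: 6×(1) + 3×(2) gives 51P₁ = 2463, so P₁ = 821/17.
Back-substitute into (2): P₂ = (83 + 3×821/17) / 6 = 1937/51.

P₁ = 821/17, P₂ = 1937/51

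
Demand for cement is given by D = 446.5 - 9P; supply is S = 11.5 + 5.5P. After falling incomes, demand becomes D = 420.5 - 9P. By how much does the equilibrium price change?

ΔP = -52/29

Original equilibrium: P* = 30, Q* = 176.5.
New equilibrium: 420.5 - 9P = 11.5 + 5.5P, so 409 = 14.5P and P' = 818/29; Q' = 420.5 − 9(818/29) = 9665/58.
Change in price: 818/29 − 30 = -52/29.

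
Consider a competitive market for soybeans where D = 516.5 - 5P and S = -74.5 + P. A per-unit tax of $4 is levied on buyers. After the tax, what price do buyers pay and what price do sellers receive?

Pre-tax equilibrium: P* = 98.5, Q* = 24.
Tax on buyers shifts demand to D = 516.5 − 5(P + 4) = 496.5 - 5P.
496.5 - 5P = -74.5 + P gives seller price Ps = 571/6; buyers pay Pb = 571/6 + 4 = 595/6.
New quantity: Q = 516.5 − 5(595/6) = 62/3.

Buyers pay 595/6, sellers receive 571/6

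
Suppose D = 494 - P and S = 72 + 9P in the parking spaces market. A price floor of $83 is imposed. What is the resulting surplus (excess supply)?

Equilibrium price would be P* = 42.2, so the floor at 83 binds.
At P = 83: D = 411, S = 819.
Surplus = 819 − 411 = 408.

Surplus = 408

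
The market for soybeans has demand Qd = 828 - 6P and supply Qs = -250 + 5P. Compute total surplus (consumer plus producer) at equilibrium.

Total surplus = 10560

Equilibrium: 828 - 6P = -250 + 5P gives P* = 98, Q* = 240.
Demand choke price: P = 138; supply starts at P = 50.
CS = ½(138 − 98)(240) = 4800; PS = ½(98 − 50)(240) = 5760.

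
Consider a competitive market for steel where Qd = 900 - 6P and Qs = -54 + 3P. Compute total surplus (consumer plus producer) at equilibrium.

Total surplus = 17424

Equilibrium: 900 - 6P = -54 + 3P gives P* = 106, Q* = 264.
Demand choke price: P = 150; supply starts at P = 18.
CS = ½(150 − 106)(264) = 5808; PS = ½(106 − 18)(264) = 11616.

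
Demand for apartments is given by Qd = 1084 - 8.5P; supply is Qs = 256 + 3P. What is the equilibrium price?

Set Qd = Qs: 1084 - 8.5P = 256 + 3P.
828 = 11.5P, so P* = 72.
Q* = 1084 − 8.5(72) = 472.

P* = 72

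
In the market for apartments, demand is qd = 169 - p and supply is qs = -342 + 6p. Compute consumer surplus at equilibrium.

Equilibrium: 169 - p = -342 + 6p gives p* = 73, q* = 96.
Demand choke price (qd = 0): p = 169.
CS = ½(169 − 73)(96) = 4608.

Consumer surplus = 4608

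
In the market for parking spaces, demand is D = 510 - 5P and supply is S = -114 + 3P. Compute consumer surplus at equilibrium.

Equilibrium: 510 - 5P = -114 + 3P gives P* = 78, Q* = 120.
Demand choke price (D = 0): P = 102.
CS = ½(102 − 78)(120) = 1440.

Consumer surplus = 1440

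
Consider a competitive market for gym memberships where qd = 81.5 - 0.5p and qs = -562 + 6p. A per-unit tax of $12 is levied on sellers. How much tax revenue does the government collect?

Tax revenue = 4128/13

Pre-tax equilibrium: p* = 99, q* = 32.
Tax on sellers shifts supply to qs = -562 + 6(p − 12) = -634 + 6p.
81.5 - 0.5p = -634 + 6p gives buyer price pb = 1431/13; sellers receive ps = 1431/13 − 12 = 1275/13.
New quantity: q = 81.5 − 0.5(1431/13) = 344/13.
Revenue = 12 × 344/13 = 4128/13.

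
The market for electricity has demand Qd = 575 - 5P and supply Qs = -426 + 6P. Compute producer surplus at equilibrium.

Equilibrium: 575 - 5P = -426 + 6P gives P* = 91, Q* = 120.
Supply starts at P = 71 (where Qs = 0).
PS = ½(91 − 71)(120) = 1200.

Producer surplus = 1200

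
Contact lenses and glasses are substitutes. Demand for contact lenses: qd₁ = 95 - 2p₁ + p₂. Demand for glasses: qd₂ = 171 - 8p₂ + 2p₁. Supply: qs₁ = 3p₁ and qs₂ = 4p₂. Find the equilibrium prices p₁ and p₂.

Market 1: 95 - 2p₁ + p₂ = 3p₁ → 5p₁ - p₂ = 95.
Market 2: 12p₂ - 2p₁ = 171.
Eliminating p₂: 12×(1) + 1×(2) gives 58p₁ = 1311, so p₁ = 1311/58.
Back-substitute into (2): p₂ = (171 + 2×1311/58) / 12 = 1045/58.

p₁ = 1311/58, p₂ = 1045/58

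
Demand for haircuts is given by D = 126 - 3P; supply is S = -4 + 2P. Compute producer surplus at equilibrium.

Equilibrium: 126 - 3P = -4 + 2P gives P* = 26, Q* = 48.
Supply starts at P = 2 (where S = 0).
PS = ½(26 − 2)(48) = 576.

Producer surplus = 576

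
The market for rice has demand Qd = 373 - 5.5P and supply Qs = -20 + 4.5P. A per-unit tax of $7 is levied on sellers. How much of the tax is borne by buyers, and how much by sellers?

Buyers bear $3.15, sellers bear $3.85

Pre-tax equilibrium: P* = 39.3, Q* = 156.85.
Tax on sellers shifts supply to Qs = -20 + 4.5(P − 7) = -51.5 + 4.5P.
373 - 5.5P = -51.5 + 4.5P gives buyer price Pb = 42.45; sellers receive Ps = 42.45 − 7 = 35.45.
New quantity: Q = 373 − 5.5(42.45) = 139.525.
Buyer burden = 42.45 − 39.3 = 3.15; seller burden = 39.3 − 35.45 = 3.85.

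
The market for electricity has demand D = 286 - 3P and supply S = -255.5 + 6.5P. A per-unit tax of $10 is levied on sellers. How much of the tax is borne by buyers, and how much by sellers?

Pre-tax equilibrium: P* = 57, Q* = 115.
Tax on sellers shifts supply to S = -255.5 + 6.5(P − 10) = -320.5 + 6.5P.
286 - 3P = -320.5 + 6.5P gives buyer price Pb = 1213/19; sellers receive Ps = 1213/19 − 10 = 1023/19.
New quantity: Q = 286 − 3(1213/19) = 1795/19.
Buyer burden = 1213/19 − 57 = 130/19; seller burden = 57 − 1023/19 = 60/19.

Buyers bear 130/19, sellers bear 60/19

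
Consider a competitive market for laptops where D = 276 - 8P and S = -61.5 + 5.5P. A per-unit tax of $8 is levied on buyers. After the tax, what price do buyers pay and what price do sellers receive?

Buyers pay 763/27, sellers receive 547/27

Pre-tax equilibrium: P* = 25, Q* = 76.
Tax on buyers shifts demand to D = 276 − 8(P + 8) = 212 - 8P.
212 - 8P = -61.5 + 5.5P gives seller price Ps = 547/27; buyers pay Pb = 547/27 + 8 = 763/27.
New quantity: Q = 276 − 8(763/27) = 1348/27.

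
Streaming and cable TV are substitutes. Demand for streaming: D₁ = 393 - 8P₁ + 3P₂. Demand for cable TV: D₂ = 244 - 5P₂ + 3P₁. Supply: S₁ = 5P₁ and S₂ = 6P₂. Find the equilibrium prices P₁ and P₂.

P₁ = 5055/134, P₂ = 4351/134

Market 1: 393 - 8P₁ + 3P₂ = 5P₁ → 13P₁ - 3P₂ = 393.
Market 2: 11P₂ - 3P₁ = 244.
Eliminating P₂: 11×(1) + 3×(2) gives 134P₁ = 5055, so P₁ = 5055/134.
Back-substitute into (2): P₂ = (244 + 3×5055/134) / 11 = 4351/134.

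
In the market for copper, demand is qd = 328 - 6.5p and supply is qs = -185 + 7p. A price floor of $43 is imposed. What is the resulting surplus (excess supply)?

Equilibrium price would be p* = 38, so the floor at 43 binds.
At p = 43: qd = 48.5, qs = 116.
Surplus = 116 − 48.5 = 67.5.

Surplus = 67.5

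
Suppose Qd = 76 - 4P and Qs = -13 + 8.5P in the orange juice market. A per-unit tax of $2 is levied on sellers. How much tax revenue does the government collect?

Tax revenue = 84.16

Pre-tax equilibrium: P* = 7.12, Q* = 47.52.
Tax on sellers shifts supply to Qs = -13 + 8.5(P − 2) = -30 + 8.5P.
76 - 4P = -30 + 8.5P gives buyer price Pb = 8.48; sellers receive Ps = 8.48 − 2 = 6.48.
New quantity: Q = 76 − 4(8.48) = 42.08.
Revenue = 2 × 42.08 = 84.16.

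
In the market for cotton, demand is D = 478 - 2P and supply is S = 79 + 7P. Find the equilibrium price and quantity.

P* = 133/3, Q* = 1168/3

Set D = S: 478 - 2P = 79 + 7P.
399 = 9P, so P* = 133/3.
Q* = 478 − 2(133/3) = 1168/3.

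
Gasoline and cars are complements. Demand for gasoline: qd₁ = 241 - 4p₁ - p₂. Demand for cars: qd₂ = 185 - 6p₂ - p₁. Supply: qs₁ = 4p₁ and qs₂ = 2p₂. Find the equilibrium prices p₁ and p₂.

Market 1: 241 - 4p₁ - p₂ = 4p₁ → 8p₁ + p₂ = 241.
Market 2: 8p₂ + p₁ = 185.
Eliminating p₂: 8×(1) − 1×(2) gives 63p₁ = 1743, so p₁ = 83/3.
Back-substitute into (2): p₂ = (185 − 1×83/3) / 8 = 59/3.

p₁ = 83/3, p₂ = 59/3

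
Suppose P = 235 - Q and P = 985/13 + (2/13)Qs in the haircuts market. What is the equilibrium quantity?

Q* = 138

Set the two price expressions equal: 235 - Q = 985/13 + (2/13)Q.
2070/13 = (15/13)Q, so Q* = 138.
P* = 235 − (1)(138) = 97.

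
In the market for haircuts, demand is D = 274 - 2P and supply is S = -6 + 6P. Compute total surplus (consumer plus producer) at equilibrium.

Equilibrium: 274 - 2P = -6 + 6P gives P* = 35, Q* = 204.
Demand choke price: P = 137; supply starts at P = 1.
CS = ½(137 − 35)(204) = 10404; PS = ½(35 − 1)(204) = 3468.

Total surplus = 13872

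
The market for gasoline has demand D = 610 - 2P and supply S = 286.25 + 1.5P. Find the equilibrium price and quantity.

Set D = S: 610 - 2P = 286.25 + 1.5P.
323.75 = 3.5P, so P* = 92.5.
Q* = 610 − 2(92.5) = 425.

P* = 92.5, Q* = 425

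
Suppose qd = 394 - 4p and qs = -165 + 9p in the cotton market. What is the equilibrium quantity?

q* = 222

Set qd = qs: 394 - 4p = -165 + 9p.
559 = 13p, so p* = 43.
q* = 394 − 4(43) = 222.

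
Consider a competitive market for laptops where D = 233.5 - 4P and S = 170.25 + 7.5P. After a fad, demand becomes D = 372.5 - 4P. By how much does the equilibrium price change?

Original equilibrium: P* = 5.5, Q* = 211.5.
New equilibrium: 372.5 - 4P = 170.25 + 7.5P, so 202.25 = 11.5P and P' = 809/46; Q' = 372.5 − 4(809/46) = 13899/46.
Change in price: 809/46 − 5.5 = 278/23.

ΔP = 278/23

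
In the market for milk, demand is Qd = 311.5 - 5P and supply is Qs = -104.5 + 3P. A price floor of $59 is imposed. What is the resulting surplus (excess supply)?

Surplus = 56

Equilibrium price would be P* = 52, so the floor at 59 binds.
At P = 59: Qd = 16.5, Qs = 72.5.
Surplus = 72.5 − 16.5 = 56.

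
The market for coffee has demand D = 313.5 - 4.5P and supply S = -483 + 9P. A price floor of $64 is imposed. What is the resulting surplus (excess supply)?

Surplus = 67.5

Equilibrium price would be P* = 59, so the floor at 64 binds.
At P = 64: D = 25.5, S = 93.
Surplus = 93 − 25.5 = 67.5.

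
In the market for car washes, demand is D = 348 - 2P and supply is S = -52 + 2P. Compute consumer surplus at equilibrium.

Consumer surplus = 5476

Equilibrium: 348 - 2P = -52 + 2P gives P* = 100, Q* = 148.
Demand choke price (D = 0): P = 174.
CS = ½(174 − 100)(148) = 5476.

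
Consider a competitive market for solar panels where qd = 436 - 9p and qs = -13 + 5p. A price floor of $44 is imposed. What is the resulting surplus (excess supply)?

Surplus = 167

Equilibrium price would be p* = 449/14, so the floor at 44 binds.
At p = 44: qd = 40, qs = 207.
Surplus = 207 − 40 = 167.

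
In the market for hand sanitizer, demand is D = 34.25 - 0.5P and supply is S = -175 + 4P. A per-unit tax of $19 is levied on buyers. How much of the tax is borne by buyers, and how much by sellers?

Buyers bear 152/9, sellers bear 19/9

Pre-tax equilibrium: P* = 46.5, Q* = 11.
Tax on buyers shifts demand to D = 34.25 − 0.5(P + 19) = 24.75 - 0.5P.
24.75 - 0.5P = -175 + 4P gives seller price Ps = 799/18; buyers pay Pb = 799/18 + 19 = 1141/18.
New quantity: Q = 34.25 − 0.5(1141/18) = 23/9.
Buyer burden = 1141/18 − 46.5 = 152/9; seller burden = 46.5 − 799/18 = 19/9.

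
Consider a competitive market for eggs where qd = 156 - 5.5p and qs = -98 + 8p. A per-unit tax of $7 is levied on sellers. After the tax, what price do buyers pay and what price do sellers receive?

Pre-tax equilibrium: p* = 508/27, q* = 1418/27.
Tax on sellers shifts supply to qs = -98 + 8(p − 7) = -154 + 8p.
156 - 5.5p = -154 + 8p gives buyer price pb = 620/27; sellers receive ps = 620/27 − 7 = 431/27.
New quantity: q = 156 − 5.5(620/27) = 802/27.

Buyers pay 620/27, sellers receive 431/27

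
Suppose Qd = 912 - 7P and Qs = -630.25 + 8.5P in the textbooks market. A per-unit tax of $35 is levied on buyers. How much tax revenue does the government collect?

Tax revenue = 176085/62

Pre-tax equilibrium: P* = 99.5, Q* = 215.5.
Tax on buyers shifts demand to Qd = 912 − 7(P + 35) = 667 - 7P.
667 - 7P = -630.25 + 8.5P gives seller price Ps = 5189/62; buyers pay Pb = 5189/62 + 35 = 7359/62.
New quantity: Q = 912 − 7(7359/62) = 5031/62.
Revenue = 35 × 5031/62 = 176085/62.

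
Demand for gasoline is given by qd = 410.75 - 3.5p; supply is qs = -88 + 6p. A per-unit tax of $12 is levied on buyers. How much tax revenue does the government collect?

Tax revenue = 45708/19

Pre-tax equilibrium: p* = 52.5, q* = 227.
Tax on buyers shifts demand to qd = 410.75 − 3.5(p + 12) = 368.75 - 3.5p.
368.75 - 3.5p = -88 + 6p gives seller price ps = 1827/38; buyers pay pb = 1827/38 + 12 = 2283/38.
New quantity: q = 410.75 − 3.5(2283/38) = 3809/19.
Revenue = 12 × 3809/19 = 45708/19.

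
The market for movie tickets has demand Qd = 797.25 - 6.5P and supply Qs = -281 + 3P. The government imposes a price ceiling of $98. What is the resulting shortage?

Shortage = 147.25

Equilibrium price would be P* = 113.5, so the ceiling at 98 binds.
At P = 98: Qd = 797.25 − 6.5(98) = 160.25, Qs = -281 + 3(98) = 13.
Shortage = 160.25 − 13 = 147.25.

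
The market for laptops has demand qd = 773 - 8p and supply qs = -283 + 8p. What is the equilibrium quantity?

q* = 245

Set qd = qs: 773 - 8p = -283 + 8p.
1056 = 16p, so p* = 66.
q* = 773 − 8(66) = 245.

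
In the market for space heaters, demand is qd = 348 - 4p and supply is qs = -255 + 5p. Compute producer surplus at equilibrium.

Producer surplus = 640

Equilibrium: 348 - 4p = -255 + 5p gives p* = 67, q* = 80.
Supply starts at p = 51 (where qs = 0).
PS = ½(67 − 51)(80) = 640.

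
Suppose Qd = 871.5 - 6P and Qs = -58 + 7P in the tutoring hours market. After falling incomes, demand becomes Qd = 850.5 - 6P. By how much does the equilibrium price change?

ΔP = -21/13

Original equilibrium: P* = 71.5, Q* = 442.5.
New equilibrium: 850.5 - 6P = -58 + 7P, so 908.5 = 13P and P' = 1817/26; Q' = 850.5 − 6(1817/26) = 11211/26.
Change in price: 1817/26 − 71.5 = -21/13.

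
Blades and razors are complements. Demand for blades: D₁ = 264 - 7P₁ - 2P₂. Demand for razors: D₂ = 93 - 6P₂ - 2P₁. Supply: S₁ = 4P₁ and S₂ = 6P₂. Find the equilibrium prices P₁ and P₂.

P₁ = 23.296875, P₂ = 3.8671875

Market 1: 264 - 7P₁ - 2P₂ = 4P₁ → 11P₁ + 2P₂ = 264.
Market 2: 12P₂ + 2P₁ = 93.
Eliminating P₂: 12×(1) − 2×(2) gives 128P₁ = 2982, so P₁ = 23.296875.
Back-substitute into (2): P₂ = (93 − 2×23.296875) / 12 = 3.8671875.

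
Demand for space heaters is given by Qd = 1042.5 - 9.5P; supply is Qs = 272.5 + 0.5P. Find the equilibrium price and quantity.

P* = 77, Q* = 311

Set Qd = Qs: 1042.5 - 9.5P = 272.5 + 0.5P.
770 = 10P, so P* = 77.
Q* = 1042.5 − 9.5(77) = 311.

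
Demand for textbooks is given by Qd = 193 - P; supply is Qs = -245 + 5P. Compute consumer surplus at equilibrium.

Equilibrium: 193 - P = -245 + 5P gives P* = 73, Q* = 120.
Demand choke price (Qd = 0): P = 193.
CS = ½(193 − 73)(120) = 7200.

Consumer surplus = 7200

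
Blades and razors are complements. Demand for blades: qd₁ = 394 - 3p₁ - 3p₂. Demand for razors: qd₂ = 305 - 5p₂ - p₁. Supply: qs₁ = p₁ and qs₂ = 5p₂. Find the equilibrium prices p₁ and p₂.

Market 1: 394 - 3p₁ - 3p₂ = p₁ → 4p₁ + 3p₂ = 394.
Market 2: 10p₂ + p₁ = 305.
Eliminating p₂: 10×(1) − 3×(2) gives 37p₁ = 3025, so p₁ = 3025/37.
Back-substitute into (2): p₂ = (305 − 1×3025/37) / 10 = 826/37.

p₁ = 3025/37, p₂ = 826/37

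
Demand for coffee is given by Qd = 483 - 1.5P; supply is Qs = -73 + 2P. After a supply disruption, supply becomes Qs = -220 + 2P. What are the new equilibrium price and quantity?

P' = 1406/7, Q' = 1272/7

Original equilibrium: P* = 1112/7, Q* = 1713/7.
New equilibrium: 483 - 1.5P = -220 + 2P, so 703 = 3.5P and P' = 1406/7; Q' = 483 − 1.5(1406/7) = 1272/7.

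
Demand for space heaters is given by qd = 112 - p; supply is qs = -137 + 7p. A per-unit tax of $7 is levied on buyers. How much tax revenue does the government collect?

Tax revenue = 523.25

Pre-tax equilibrium: p* = 31.125, q* = 80.875.
Tax on buyers shifts demand to qd = 112 − 1(p + 7) = 105 - p.
105 - p = -137 + 7p gives seller price ps = 30.25; buyers pay pb = 30.25 + 7 = 37.25.
New quantity: q = 112 − 1(37.25) = 74.75.
Revenue = 7 × 74.75 = 523.25.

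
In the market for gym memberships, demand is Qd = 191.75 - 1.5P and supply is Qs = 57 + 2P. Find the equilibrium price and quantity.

Set Qd = Qs: 191.75 - 1.5P = 57 + 2P.
134.75 = 3.5P, so P* = 38.5.
Q* = 191.75 − 1.5(38.5) = 134.

P* = 38.5, Q* = 134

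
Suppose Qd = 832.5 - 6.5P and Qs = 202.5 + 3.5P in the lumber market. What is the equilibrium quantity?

Q* = 423

Set Qd = Qs: 832.5 - 6.5P = 202.5 + 3.5P.
630 = 10P, so P* = 63.
Q* = 832.5 − 6.5(63) = 423.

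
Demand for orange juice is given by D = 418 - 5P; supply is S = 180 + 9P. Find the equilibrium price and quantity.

P* = 17, Q* = 333

Set D = S: 418 - 5P = 180 + 9P.
238 = 14P, so P* = 17.
Q* = 418 − 5(17) = 333.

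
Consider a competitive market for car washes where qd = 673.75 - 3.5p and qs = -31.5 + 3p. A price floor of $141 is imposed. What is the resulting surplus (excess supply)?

Surplus = 211.25

Equilibrium price would be p* = 108.5, so the floor at 141 binds.
At p = 141: qd = 180.25, qs = 391.5.
Surplus = 391.5 − 180.25 = 211.25.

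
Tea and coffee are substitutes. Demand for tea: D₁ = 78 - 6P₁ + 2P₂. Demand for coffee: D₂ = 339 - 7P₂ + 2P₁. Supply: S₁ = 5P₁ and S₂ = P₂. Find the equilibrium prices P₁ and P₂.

Market 1: 78 - 6P₁ + 2P₂ = 5P₁ → 11P₁ - 2P₂ = 78.
Market 2: 8P₂ - 2P₁ = 339.
Eliminating P₂: 8×(1) + 2×(2) gives 84P₁ = 1302, so P₁ = 15.5.
Back-substitute into (2): P₂ = (339 + 2×15.5) / 8 = 46.25.

P₁ = 15.5, P₂ = 46.25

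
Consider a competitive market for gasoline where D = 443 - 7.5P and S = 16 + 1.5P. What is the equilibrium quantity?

Q* = 523/6

Set D = S: 443 - 7.5P = 16 + 1.5P.
427 = 9P, so P* = 427/9.
Q* = 443 − 7.5(427/9) = 523/6.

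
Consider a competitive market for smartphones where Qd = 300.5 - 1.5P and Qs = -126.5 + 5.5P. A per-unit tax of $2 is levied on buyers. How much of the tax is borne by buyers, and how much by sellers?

Buyers bear 11/7, sellers bear 3/7

Pre-tax equilibrium: P* = 61, Q* = 209.
Tax on buyers shifts demand to Qd = 300.5 − 1.5(P + 2) = 297.5 - 1.5P.
297.5 - 1.5P = -126.5 + 5.5P gives seller price Ps = 424/7; buyers pay Pb = 424/7 + 2 = 438/7.
New quantity: Q = 300.5 − 1.5(438/7) = 2893/14.
Buyer burden = 438/7 − 61 = 11/7; seller burden = 61 − 424/7 = 3/7.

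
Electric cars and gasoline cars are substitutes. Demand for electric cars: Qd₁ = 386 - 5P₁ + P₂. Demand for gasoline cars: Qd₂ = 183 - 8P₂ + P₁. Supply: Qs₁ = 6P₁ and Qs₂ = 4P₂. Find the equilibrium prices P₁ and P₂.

P₁ = 4815/131, P₂ = 2399/131

Market 1: 386 - 5P₁ + P₂ = 6P₁ → 11P₁ - P₂ = 386.
Market 2: 12P₂ - P₁ = 183.
Eliminating P₂: 12×(1) + 1×(2) gives 131P₁ = 4815, so P₁ = 4815/131.
Back-substitute into (2): P₂ = (183 + 1×4815/131) / 12 = 2399/131.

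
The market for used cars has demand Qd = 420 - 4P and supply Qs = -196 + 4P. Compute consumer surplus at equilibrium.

Equilibrium: 420 - 4P = -196 + 4P gives P* = 77, Q* = 112.
Demand choke price (Qd = 0): P = 105.
CS = ½(105 − 77)(112) = 1568.

Consumer surplus = 1568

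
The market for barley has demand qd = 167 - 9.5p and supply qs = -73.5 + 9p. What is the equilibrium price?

p* = 13

Set qd = qs: 167 - 9.5p = -73.5 + 9p.
240.5 = 18.5p, so p* = 13.
q* = 167 − 9.5(13) = 43.5.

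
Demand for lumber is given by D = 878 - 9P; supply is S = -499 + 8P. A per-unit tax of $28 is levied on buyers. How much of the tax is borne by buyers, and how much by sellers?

Pre-tax equilibrium: P* = 81, Q* = 149.
Tax on buyers shifts demand to D = 878 − 9(P + 28) = 626 - 9P.
626 - 9P = -499 + 8P gives seller price Ps = 1125/17; buyers pay Pb = 1125/17 + 28 = 1601/17.
New quantity: Q = 878 − 9(1601/17) = 517/17.
Buyer burden = 1601/17 − 81 = 224/17; seller burden = 81 − 1125/17 = 252/17.

Buyers bear 224/17, sellers bear 252/17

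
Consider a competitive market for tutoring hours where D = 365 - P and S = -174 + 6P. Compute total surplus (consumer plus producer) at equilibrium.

Equilibrium: 365 - P = -174 + 6P gives P* = 77, Q* = 288.
Demand choke price: P = 365; supply starts at P = 29.
CS = ½(365 − 77)(288) = 41472; PS = ½(77 − 29)(288) = 6912.

Total surplus = 48384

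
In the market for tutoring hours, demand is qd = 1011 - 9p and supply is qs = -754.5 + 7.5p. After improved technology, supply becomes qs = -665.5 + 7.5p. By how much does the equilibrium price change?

Original equilibrium: p* = 107, q* = 48.
New equilibrium: 1011 - 9p = -665.5 + 7.5p, so 1676.5 = 16.5p and p' = 3353/33; q' = 1011 − 9(3353/33) = 1062/11.
Change in price: 3353/33 − 107 = -178/33.

Δp = -178/33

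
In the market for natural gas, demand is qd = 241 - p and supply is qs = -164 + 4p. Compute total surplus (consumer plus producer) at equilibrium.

Equilibrium: 241 - p = -164 + 4p gives p* = 81, q* = 160.
Demand choke price: p = 241; supply starts at p = 41.
CS = ½(241 − 81)(160) = 12800; PS = ½(81 − 41)(160) = 3200.

Total surplus = 16000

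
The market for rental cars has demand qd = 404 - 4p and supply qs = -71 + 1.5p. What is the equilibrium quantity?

q* = 644/11

Set qd = qs: 404 - 4p = -71 + 1.5p.
475 = 5.5p, so p* = 950/11.
q* = 404 − 4(950/11) = 644/11.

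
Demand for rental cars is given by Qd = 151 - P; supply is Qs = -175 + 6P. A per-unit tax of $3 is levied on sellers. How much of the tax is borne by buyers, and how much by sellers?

Buyers bear 18/7, sellers bear 3/7

Pre-tax equilibrium: P* = 326/7, Q* = 731/7.
Tax on sellers shifts supply to Qs = -175 + 6(P − 3) = -193 + 6P.
151 - P = -193 + 6P gives buyer price Pb = 344/7; sellers receive Ps = 344/7 − 3 = 323/7.
New quantity: Q = 151 − 1(344/7) = 713/7.
Buyer burden = 344/7 − 326/7 = 18/7; seller burden = 326/7 − 323/7 = 3/7.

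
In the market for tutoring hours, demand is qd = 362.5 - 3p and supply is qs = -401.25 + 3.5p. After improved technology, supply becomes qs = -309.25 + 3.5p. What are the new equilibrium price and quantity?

p' = 2687/26, q' = 682/13

Original equilibrium: p* = 117.5, q* = 10.
New equilibrium: 362.5 - 3p = -309.25 + 3.5p, so 671.75 = 6.5p and p' = 2687/26; q' = 362.5 − 3(2687/26) = 682/13.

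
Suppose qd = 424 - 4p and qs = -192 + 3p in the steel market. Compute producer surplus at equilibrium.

Equilibrium: 424 - 4p = -192 + 3p gives p* = 88, q* = 72.
Supply starts at p = 64 (where qs = 0).
PS = ½(88 − 64)(72) = 864.

Producer surplus = 864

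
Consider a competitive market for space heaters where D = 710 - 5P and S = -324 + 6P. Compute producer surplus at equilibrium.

Equilibrium: 710 - 5P = -324 + 6P gives P* = 94, Q* = 240.
Supply starts at P = 54 (where S = 0).
PS = ½(94 − 54)(240) = 4800.

Producer surplus = 4800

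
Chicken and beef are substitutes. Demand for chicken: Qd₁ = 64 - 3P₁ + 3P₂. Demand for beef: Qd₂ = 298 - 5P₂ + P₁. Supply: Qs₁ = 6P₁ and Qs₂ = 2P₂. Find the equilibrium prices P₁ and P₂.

P₁ = 671/30, P₂ = 1373/30

Market 1: 64 - 3P₁ + 3P₂ = 6P₁ → 9P₁ - 3P₂ = 64.
Market 2: 7P₂ - P₁ = 298.
Eliminating P₂: 7×(1) + 3×(2) gives 60P₁ = 1342, so P₁ = 671/30.
Back-substitute into (2): P₂ = (298 + 1×671/30) / 7 = 1373/30.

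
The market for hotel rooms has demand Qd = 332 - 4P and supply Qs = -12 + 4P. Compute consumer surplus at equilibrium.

Consumer surplus = 3200

Equilibrium: 332 - 4P = -12 + 4P gives P* = 43, Q* = 160.
Demand choke price (Qd = 0): P = 83.
CS = ½(83 − 43)(160) = 3200.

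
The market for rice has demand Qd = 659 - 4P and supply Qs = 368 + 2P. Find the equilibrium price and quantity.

Set Qd = Qs: 659 - 4P = 368 + 2P.
291 = 6P, so P* = 48.5.
Q* = 659 − 4(48.5) = 465.

P* = 48.5, Q* = 465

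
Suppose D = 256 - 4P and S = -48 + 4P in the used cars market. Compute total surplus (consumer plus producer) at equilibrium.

Equilibrium: 256 - 4P = -48 + 4P gives P* = 38, Q* = 104.
Demand choke price: P = 64; supply starts at P = 12.
CS = ½(64 − 38)(104) = 1352; PS = ½(38 − 12)(104) = 1352.

Total surplus = 2704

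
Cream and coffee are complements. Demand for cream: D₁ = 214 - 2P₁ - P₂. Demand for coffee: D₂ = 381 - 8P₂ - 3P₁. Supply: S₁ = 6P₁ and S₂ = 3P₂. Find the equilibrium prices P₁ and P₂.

P₁ = 1973/85, P₂ = 2406/85

Market 1: 214 - 2P₁ - P₂ = 6P₁ → 8P₁ + P₂ = 214.
Market 2: 11P₂ + 3P₁ = 381.
Eliminating P₂: 11×(1) − 1×(2) gives 85P₁ = 1973, so P₁ = 1973/85.
Back-substitute into (2): P₂ = (381 − 3×1973/85) / 11 = 2406/85.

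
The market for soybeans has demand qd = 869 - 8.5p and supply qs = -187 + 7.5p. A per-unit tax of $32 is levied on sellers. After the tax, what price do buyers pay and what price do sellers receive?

Pre-tax equilibrium: p* = 66, q* = 308.
Tax on sellers shifts supply to qs = -187 + 7.5(p − 32) = -427 + 7.5p.
869 - 8.5p = -427 + 7.5p gives buyer price pb = 81; sellers receive ps = 81 − 32 = 49.
New quantity: q = 869 − 8.5(81) = 180.5.

Buyers pay $81, sellers receive $49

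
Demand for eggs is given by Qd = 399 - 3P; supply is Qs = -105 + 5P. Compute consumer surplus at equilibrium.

Consumer surplus = 7350

Equilibrium: 399 - 3P = -105 + 5P gives P* = 63, Q* = 210.
Demand choke price (Qd = 0): P = 133.
CS = ½(133 − 63)(210) = 7350.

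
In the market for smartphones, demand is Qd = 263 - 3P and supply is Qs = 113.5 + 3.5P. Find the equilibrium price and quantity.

P* = 23, Q* = 194

Set Qd = Qs: 263 - 3P = 113.5 + 3.5P.
149.5 = 6.5P, so P* = 23.
Q* = 263 − 3(23) = 194.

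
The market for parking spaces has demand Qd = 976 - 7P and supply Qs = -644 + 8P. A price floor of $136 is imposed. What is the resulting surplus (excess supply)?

Equilibrium price would be P* = 108, so the floor at 136 binds.
At P = 136: Qd = 24, Qs = 444.
Surplus = 444 − 24 = 420.

Surplus = 420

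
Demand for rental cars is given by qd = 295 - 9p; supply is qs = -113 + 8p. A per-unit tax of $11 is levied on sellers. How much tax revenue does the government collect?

Tax revenue = 6061/17

Pre-tax equilibrium: p* = 24, q* = 79.
Tax on sellers shifts supply to qs = -113 + 8(p − 11) = -201 + 8p.
295 - 9p = -201 + 8p gives buyer price pb = 496/17; sellers receive ps = 496/17 − 11 = 309/17.
New quantity: q = 295 − 9(496/17) = 551/17.
Revenue = 11 × 551/17 = 6061/17.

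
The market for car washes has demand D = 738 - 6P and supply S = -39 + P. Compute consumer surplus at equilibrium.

Equilibrium: 738 - 6P = -39 + P gives P* = 111, Q* = 72.
Demand choke price (D = 0): P = 123.
CS = ½(123 − 111)(72) = 432.

Consumer surplus = 432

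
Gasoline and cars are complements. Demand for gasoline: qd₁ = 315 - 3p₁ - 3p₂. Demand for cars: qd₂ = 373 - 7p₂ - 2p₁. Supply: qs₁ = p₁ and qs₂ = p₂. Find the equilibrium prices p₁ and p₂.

Market 1: 315 - 3p₁ - 3p₂ = p₁ → 4p₁ + 3p₂ = 315.
Market 2: 8p₂ + 2p₁ = 373.
Eliminating p₂: 8×(1) − 3×(2) gives 26p₁ = 1401, so p₁ = 1401/26.
Back-substitute into (2): p₂ = (373 − 2×1401/26) / 8 = 431/13.

p₁ = 1401/26, p₂ = 431/13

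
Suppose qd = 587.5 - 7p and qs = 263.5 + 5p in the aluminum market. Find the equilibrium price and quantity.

p* = 27, q* = 398.5

Set qd = qs: 587.5 - 7p = 263.5 + 5p.
324 = 12p, so p* = 27.
q* = 587.5 − 7(27) = 398.5.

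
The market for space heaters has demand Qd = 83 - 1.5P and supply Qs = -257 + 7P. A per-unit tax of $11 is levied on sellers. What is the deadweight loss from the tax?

Deadweight loss = 2541/34

Pre-tax equilibrium: P* = 40, Q* = 23.
Tax on sellers shifts supply to Qs = -257 + 7(P − 11) = -334 + 7P.
83 - 1.5P = -334 + 7P gives buyer price Pb = 834/17; sellers receive Ps = 834/17 − 11 = 647/17.
New quantity: Q = 83 − 1.5(834/17) = 160/17.
DWL = ½ × 11 × (23 − 160/17) = 2541/34.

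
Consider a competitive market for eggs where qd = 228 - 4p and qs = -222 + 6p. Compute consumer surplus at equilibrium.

Consumer surplus = 288

Equilibrium: 228 - 4p = -222 + 6p gives p* = 45, q* = 48.
Demand choke price (qd = 0): p = 57.
CS = ½(57 − 45)(48) = 288.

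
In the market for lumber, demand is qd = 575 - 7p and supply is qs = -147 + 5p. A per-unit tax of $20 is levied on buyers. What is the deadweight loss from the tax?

Pre-tax equilibrium: p* = 361/6, q* = 923/6.
Tax on buyers shifts demand to qd = 575 − 7(p + 20) = 435 - 7p.
435 - 7p = -147 + 5p gives seller price ps = 48.5; buyers pay pb = 48.5 + 20 = 68.5.
New quantity: q = 575 − 7(68.5) = 95.5.
DWL = ½ × 20 × (923/6 − 95.5) = 1750/3.

Deadweight loss = 1750/3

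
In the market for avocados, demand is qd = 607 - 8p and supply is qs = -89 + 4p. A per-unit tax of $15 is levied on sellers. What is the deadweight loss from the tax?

Deadweight loss = 300

Pre-tax equilibrium: p* = 58, q* = 143.
Tax on sellers shifts supply to qs = -89 + 4(p − 15) = -149 + 4p.
607 - 8p = -149 + 4p gives buyer price pb = 63; sellers receive ps = 63 − 15 = 48.
New quantity: q = 607 − 8(63) = 103.
DWL = ½ × 15 × (143 − 103) = 300.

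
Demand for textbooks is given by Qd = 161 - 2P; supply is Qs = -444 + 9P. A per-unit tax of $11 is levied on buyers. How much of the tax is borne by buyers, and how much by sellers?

Pre-tax equilibrium: P* = 55, Q* = 51.
Tax on buyers shifts demand to Qd = 161 − 2(P + 11) = 139 - 2P.
139 - 2P = -444 + 9P gives seller price Ps = 53; buyers pay Pb = 53 + 11 = 64.
New quantity: Q = 161 − 2(64) = 33.
Buyer burden = 64 − 55 = 9; seller burden = 55 − 53 = 2.

Buyers bear $9, sellers bear $2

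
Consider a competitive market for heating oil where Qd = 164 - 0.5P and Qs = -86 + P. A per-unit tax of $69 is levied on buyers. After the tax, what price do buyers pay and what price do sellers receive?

Pre-tax equilibrium: P* = 500/3, Q* = 242/3.
Tax on buyers shifts demand to Qd = 164 − 0.5(P + 69) = 129.5 - 0.5P.
129.5 - 0.5P = -86 + P gives seller price Ps = 431/3; buyers pay Pb = 431/3 + 69 = 638/3.
New quantity: Q = 164 − 0.5(638/3) = 173/3.

Buyers pay 638/3, sellers receive 431/3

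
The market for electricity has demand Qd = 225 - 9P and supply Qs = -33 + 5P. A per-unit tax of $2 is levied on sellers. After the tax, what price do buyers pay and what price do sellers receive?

Pre-tax equilibrium: P* = 129/7, Q* = 414/7.
Tax on sellers shifts supply to Qs = -33 + 5(P − 2) = -43 + 5P.
225 - 9P = -43 + 5P gives buyer price Pb = 134/7; sellers receive Ps = 134/7 − 2 = 120/7.
New quantity: Q = 225 − 9(134/7) = 369/7.

Buyers pay 134/7, sellers receive 120/7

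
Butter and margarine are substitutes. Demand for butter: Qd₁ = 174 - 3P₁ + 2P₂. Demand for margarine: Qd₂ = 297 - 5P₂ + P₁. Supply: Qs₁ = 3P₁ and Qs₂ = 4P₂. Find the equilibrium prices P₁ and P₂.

P₁ = 540/13, P₂ = 489/13

Market 1: 174 - 3P₁ + 2P₂ = 3P₁ → 6P₁ - 2P₂ = 174.
Market 2: 9P₂ - P₁ = 297.
Eliminating P₂: 9×(1) + 2×(2) gives 52P₁ = 2160, so P₁ = 540/13.
Back-substitute into (2): P₂ = (297 + 1×540/13) / 9 = 489/13.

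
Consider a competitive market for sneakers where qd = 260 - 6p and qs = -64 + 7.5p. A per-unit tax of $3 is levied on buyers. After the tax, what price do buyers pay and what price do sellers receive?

Pre-tax equilibrium: p* = 24, q* = 116.
Tax on buyers shifts demand to qd = 260 − 6(p + 3) = 242 - 6p.
242 - 6p = -64 + 7.5p gives seller price ps = 68/3; buyers pay pb = 68/3 + 3 = 77/3.
New quantity: q = 260 − 6(77/3) = 106.

Buyers pay 77/3, sellers receive 68/3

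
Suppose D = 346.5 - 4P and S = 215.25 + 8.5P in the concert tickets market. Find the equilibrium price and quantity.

Set D = S: 346.5 - 4P = 215.25 + 8.5P.
131.25 = 12.5P, so P* = 10.5.
Q* = 346.5 − 4(10.5) = 304.5.

P* = 10.5, Q* = 304.5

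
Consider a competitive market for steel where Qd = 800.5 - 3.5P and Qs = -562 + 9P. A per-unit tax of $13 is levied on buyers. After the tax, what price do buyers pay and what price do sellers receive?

Pre-tax equilibrium: P* = 109, Q* = 419.
Tax on buyers shifts demand to Qd = 800.5 − 3.5(P + 13) = 755 - 3.5P.
755 - 3.5P = -562 + 9P gives seller price Ps = 105.36; buyers pay Pb = 105.36 + 13 = 118.36.
New quantity: Q = 800.5 − 3.5(118.36) = 386.24.

Buyers pay $118.36, sellers receive $105.36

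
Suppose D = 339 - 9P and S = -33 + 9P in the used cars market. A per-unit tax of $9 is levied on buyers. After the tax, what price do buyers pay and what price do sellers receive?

Pre-tax equilibrium: P* = 62/3, Q* = 153.
Tax on buyers shifts demand to D = 339 − 9(P + 9) = 258 - 9P.
258 - 9P = -33 + 9P gives seller price Ps = 97/6; buyers pay Pb = 97/6 + 9 = 151/6.
New quantity: Q = 339 − 9(151/6) = 112.5.

Buyers pay 151/6, sellers receive 97/6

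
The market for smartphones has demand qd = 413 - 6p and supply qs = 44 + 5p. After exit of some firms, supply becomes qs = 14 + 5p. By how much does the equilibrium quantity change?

Original equilibrium: p* = 369/11, q* = 2329/11.
New equilibrium: 413 - 6p = 14 + 5p, so 399 = 11p and p' = 399/11; q' = 413 − 6(399/11) = 2149/11.
Change in quantity: 2149/11 − 2329/11 = -180/11.

Δq = -180/11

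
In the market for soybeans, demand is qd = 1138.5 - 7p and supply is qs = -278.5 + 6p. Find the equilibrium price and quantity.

p* = 109, q* = 375.5

Set qd = qs: 1138.5 - 7p = -278.5 + 6p.
1417 = 13p, so p* = 109.
q* = 1138.5 − 7(109) = 375.5.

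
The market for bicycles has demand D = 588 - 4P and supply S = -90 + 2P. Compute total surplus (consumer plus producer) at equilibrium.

Equilibrium: 588 - 4P = -90 + 2P gives P* = 113, Q* = 136.
Demand choke price: P = 147; supply starts at P = 45.
CS = ½(147 − 113)(136) = 2312; PS = ½(113 − 45)(136) = 4624.

Total surplus = 6936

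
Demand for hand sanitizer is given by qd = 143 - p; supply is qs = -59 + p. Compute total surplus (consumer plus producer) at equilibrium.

Equilibrium: 143 - p = -59 + p gives p* = 101, q* = 42.
Demand choke price: p = 143; supply starts at p = 59.
CS = ½(143 − 101)(42) = 882; PS = ½(101 − 59)(42) = 882.

Total surplus = 1764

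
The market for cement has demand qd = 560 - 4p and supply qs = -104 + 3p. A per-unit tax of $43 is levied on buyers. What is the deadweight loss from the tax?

Pre-tax equilibrium: p* = 664/7, q* = 1264/7.
Tax on buyers shifts demand to qd = 560 − 4(p + 43) = 388 - 4p.
388 - 4p = -104 + 3p gives seller price ps = 492/7; buyers pay pb = 492/7 + 43 = 793/7.
New quantity: q = 560 − 4(793/7) = 748/7.
DWL = ½ × 43 × (1264/7 − 748/7) = 11094/7.

Deadweight loss = 11094/7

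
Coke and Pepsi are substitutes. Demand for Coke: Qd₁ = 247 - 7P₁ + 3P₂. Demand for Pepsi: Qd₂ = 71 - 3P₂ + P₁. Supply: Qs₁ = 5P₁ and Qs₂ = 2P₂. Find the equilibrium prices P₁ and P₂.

P₁ = 1448/57, P₂ = 1099/57

Market 1: 247 - 7P₁ + 3P₂ = 5P₁ → 12P₁ - 3P₂ = 247.
Market 2: 5P₂ - P₁ = 71.
Eliminating P₂: 5×(1) + 3×(2) gives 57P₁ = 1448, so P₁ = 1448/57.
Back-substitute into (2): P₂ = (71 + 1×1448/57) / 5 = 1099/57.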